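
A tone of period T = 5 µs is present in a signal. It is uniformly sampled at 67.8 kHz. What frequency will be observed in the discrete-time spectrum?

3.4 kHz

T = 5 µs → f = 1/T = 200 kHz.
200 kHz mod fs = 64.4 kHz.
64.4 kHz > fs/2 = 33.9 kHz, folds to fs − 64.4 kHz = 3.4 kHz.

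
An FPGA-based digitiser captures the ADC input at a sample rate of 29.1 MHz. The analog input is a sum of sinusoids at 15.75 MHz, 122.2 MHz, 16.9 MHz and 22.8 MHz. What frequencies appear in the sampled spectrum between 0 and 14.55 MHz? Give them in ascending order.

5.8 MHz, 6.3 MHz, 12.2 MHz, 13.35 MHz

fs/2 = 14.55 MHz.
15.75 MHz > fs/2 = 14.55 MHz, folds to fs − 15.75 MHz = 13.35 MHz.
122.2 MHz mod fs = 5.8 MHz.
5.8 MHz ≤ fs/2 = 14.55 MHz, appears at 5.8 MHz.
16.9 MHz > fs/2 = 14.55 MHz, folds to fs − 16.9 MHz = 12.2 MHz.
22.8 MHz > fs/2 = 14.55 MHz, folds to fs − 22.8 MHz = 6.3 MHz.
Distinct values: {5.8 MHz, 6.3 MHz, 12.2 MHz, 13.35 MHz}.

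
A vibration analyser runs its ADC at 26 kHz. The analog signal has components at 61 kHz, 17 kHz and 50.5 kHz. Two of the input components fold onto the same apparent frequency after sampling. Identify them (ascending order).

fs/2 = 13 kHz.
61 kHz mod fs = 9 kHz.
9 kHz ≤ fs/2 = 13 kHz, appears at 9 kHz.
17 kHz > fs/2 = 13 kHz, folds to fs − 17 kHz = 9 kHz.
50.5 kHz mod fs = 24.5 kHz.
24.5 kHz > fs/2 = 13 kHz, folds to fs − 24.5 kHz = 1.5 kHz.
17 kHz and 61 kHz both map to 9 kHz.

17 kHz, 61 kHz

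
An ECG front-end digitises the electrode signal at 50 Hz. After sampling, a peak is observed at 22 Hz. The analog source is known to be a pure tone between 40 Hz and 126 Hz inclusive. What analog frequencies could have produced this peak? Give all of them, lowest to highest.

72 Hz, 78 Hz, 122 Hz

Frequencies that alias to 22 Hz are k·fs ± 22 Hz for integer k ≥ 0.
k=0: 22 Hz.
k=1: 28 Hz, 72 Hz.
k=2: 78 Hz, 122 Hz.
k=3: 128 Hz, 172 Hz.
Within [40 Hz, 126 Hz]: 72 Hz, 78 Hz, 122 Hz.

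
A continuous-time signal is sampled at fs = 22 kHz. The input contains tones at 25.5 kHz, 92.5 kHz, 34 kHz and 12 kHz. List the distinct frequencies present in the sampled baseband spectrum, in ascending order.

3.5 kHz, 4.5 kHz, 10 kHz

fs/2 = 11 kHz.
25.5 kHz mod fs = 3.5 kHz.
3.5 kHz ≤ fs/2 = 11 kHz, appears at 3.5 kHz.
92.5 kHz mod fs = 4.5 kHz.
4.5 kHz ≤ fs/2 = 11 kHz, appears at 4.5 kHz.
34 kHz mod fs = 12 kHz.
12 kHz > fs/2 = 11 kHz, folds to fs − 12 kHz = 10 kHz.
12 kHz > fs/2 = 11 kHz, folds to fs − 12 kHz = 10 kHz.
Distinct values: {3.5 kHz, 4.5 kHz, 10 kHz}.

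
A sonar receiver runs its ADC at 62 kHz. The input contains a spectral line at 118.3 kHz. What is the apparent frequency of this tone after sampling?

5.7 kHz

118.3 kHz mod fs = 56.3 kHz.
56.3 kHz > fs/2 = 31 kHz, folds to fs − 56.3 kHz = 5.7 kHz.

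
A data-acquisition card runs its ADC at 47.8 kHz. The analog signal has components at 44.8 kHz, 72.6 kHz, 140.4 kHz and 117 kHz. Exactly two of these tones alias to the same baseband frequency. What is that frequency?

fs/2 = 23.9 kHz.
44.8 kHz > fs/2 = 23.9 kHz, folds to fs − 44.8 kHz = 3 kHz.
72.6 kHz mod fs = 24.8 kHz.
24.8 kHz > fs/2 = 23.9 kHz, folds to fs − 24.8 kHz = 23 kHz.
140.4 kHz mod fs = 44.8 kHz.
44.8 kHz > fs/2 = 23.9 kHz, folds to fs − 44.8 kHz = 3 kHz.
117 kHz mod fs = 21.4 kHz.
21.4 kHz ≤ fs/2 = 23.9 kHz, appears at 21.4 kHz.
44.8 kHz and 140.4 kHz both map to 3 kHz.

3 kHz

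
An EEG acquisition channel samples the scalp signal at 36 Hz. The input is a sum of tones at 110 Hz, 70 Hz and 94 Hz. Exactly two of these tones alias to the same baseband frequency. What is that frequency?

fs/2 = 18 Hz.
110 Hz mod fs = 2 Hz.
2 Hz ≤ fs/2 = 18 Hz, appears at 2 Hz.
70 Hz mod fs = 34 Hz.
34 Hz > fs/2 = 18 Hz, folds to fs − 34 Hz = 2 Hz.
94 Hz mod fs = 22 Hz.
22 Hz > fs/2 = 18 Hz, folds to fs − 22 Hz = 14 Hz.
70 Hz and 110 Hz both map to 2 Hz.

2 Hz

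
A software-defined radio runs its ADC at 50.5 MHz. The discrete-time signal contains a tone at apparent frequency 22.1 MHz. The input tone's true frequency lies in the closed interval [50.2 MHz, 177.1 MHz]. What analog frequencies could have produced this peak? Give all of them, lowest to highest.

72.6 MHz, 78.9 MHz, 123.1 MHz, 129.4 MHz, 173.6 MHz

Frequencies that alias to 22.1 MHz are k·fs ± 22.1 MHz for integer k ≥ 0.
k=0: 22.1 MHz.
k=1: 28.4 MHz, 72.6 MHz.
k=2: 78.9 MHz, 123.1 MHz.
k=3: 129.4 MHz, 173.6 MHz.
k=4: 179.9 MHz, 224.1 MHz.
Within [50.2 MHz, 177.1 MHz]: 72.6 MHz, 78.9 MHz, 123.1 MHz, 129.4 MHz, 173.6 MHz.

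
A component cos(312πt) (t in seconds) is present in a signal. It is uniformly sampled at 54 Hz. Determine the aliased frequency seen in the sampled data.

ω = 312π rad/s → f = ω/(2π) = 156 Hz.
156 Hz mod fs = 48 Hz.
48 Hz > fs/2 = 27 Hz, folds to fs − 48 Hz = 6 Hz.

6 Hz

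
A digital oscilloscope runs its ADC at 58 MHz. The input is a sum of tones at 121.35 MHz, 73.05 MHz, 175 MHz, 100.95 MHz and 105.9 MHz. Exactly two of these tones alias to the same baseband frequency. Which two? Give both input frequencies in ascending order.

73.05 MHz, 100.95 MHz

fs/2 = 29 MHz.
121.35 MHz mod fs = 5.35 MHz.
5.35 MHz ≤ fs/2 = 29 MHz, appears at 5.35 MHz.
73.05 MHz mod fs = 15.05 MHz.
15.05 MHz ≤ fs/2 = 29 MHz, appears at 15.05 MHz.
175 MHz mod fs = 1 MHz.
1 MHz ≤ fs/2 = 29 MHz, appears at 1 MHz.
100.95 MHz mod fs = 42.95 MHz.
42.95 MHz > fs/2 = 29 MHz, folds to fs − 42.95 MHz = 15.05 MHz.
105.9 MHz mod fs = 47.9 MHz.
47.9 MHz > fs/2 = 29 MHz, folds to fs − 47.9 MHz = 10.1 MHz.
73.05 MHz and 100.95 MHz both map to 15.05 MHz.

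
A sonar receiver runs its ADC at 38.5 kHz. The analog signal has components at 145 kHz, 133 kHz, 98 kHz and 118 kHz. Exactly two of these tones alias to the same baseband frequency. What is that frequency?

17.5 kHz

fs/2 = 19.25 kHz.
145 kHz mod fs = 29.5 kHz.
29.5 kHz > fs/2 = 19.25 kHz, folds to fs − 29.5 kHz = 9 kHz.
133 kHz mod fs = 17.5 kHz.
17.5 kHz ≤ fs/2 = 19.25 kHz, appears at 17.5 kHz.
98 kHz mod fs = 21 kHz.
21 kHz > fs/2 = 19.25 kHz, folds to fs − 21 kHz = 17.5 kHz.
118 kHz mod fs = 2.5 kHz.
2.5 kHz ≤ fs/2 = 19.25 kHz, appears at 2.5 kHz.
98 kHz and 133 kHz both map to 17.5 kHz.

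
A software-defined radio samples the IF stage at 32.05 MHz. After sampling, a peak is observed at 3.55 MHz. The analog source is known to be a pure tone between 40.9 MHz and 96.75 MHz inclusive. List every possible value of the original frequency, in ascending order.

Frequencies that alias to 3.55 MHz are k·fs ± 3.55 MHz for integer k ≥ 0.
k=0: 3.55 MHz.
k=1: 28.5 MHz, 35.6 MHz.
k=2: 60.55 MHz, 67.65 MHz.
k=3: 92.6 MHz, 99.7 MHz.
k=4: 124.65 MHz, 131.75 MHz.
Within [40.9 MHz, 96.75 MHz]: 60.55 MHz, 67.65 MHz, 92.6 MHz.

60.55 MHz, 67.65 MHz, 92.6 MHz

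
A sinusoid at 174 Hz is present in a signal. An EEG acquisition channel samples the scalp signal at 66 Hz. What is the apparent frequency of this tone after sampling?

174 Hz mod fs = 42 Hz.
42 Hz > fs/2 = 33 Hz, folds to fs − 42 Hz = 24 Hz.

24 Hz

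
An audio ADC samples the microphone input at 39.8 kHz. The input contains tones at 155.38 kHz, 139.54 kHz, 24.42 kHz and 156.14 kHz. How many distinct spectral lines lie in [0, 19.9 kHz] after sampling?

fs/2 = 19.9 kHz.
155.38 kHz mod fs = 35.98 kHz.
35.98 kHz > fs/2 = 19.9 kHz, folds to fs − 35.98 kHz = 3.82 kHz.
139.54 kHz mod fs = 20.14 kHz.
20.14 kHz > fs/2 = 19.9 kHz, folds to fs − 20.14 kHz = 19.66 kHz.
24.42 kHz > fs/2 = 19.9 kHz, folds to fs − 24.42 kHz = 15.38 kHz.
156.14 kHz mod fs = 36.74 kHz.
36.74 kHz > fs/2 = 19.9 kHz, folds to fs − 36.74 kHz = 3.06 kHz.
Distinct values: {3.06 kHz, 3.82 kHz, 15.38 kHz, 19.66 kHz} → 4.

4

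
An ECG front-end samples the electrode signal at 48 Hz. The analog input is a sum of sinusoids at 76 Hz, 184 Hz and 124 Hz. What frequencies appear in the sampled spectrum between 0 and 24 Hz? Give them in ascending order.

fs/2 = 24 Hz.
76 Hz mod fs = 28 Hz.
28 Hz > fs/2 = 24 Hz, folds to fs − 28 Hz = 20 Hz.
184 Hz mod fs = 40 Hz.
40 Hz > fs/2 = 24 Hz, folds to fs − 40 Hz = 8 Hz.
124 Hz mod fs = 28 Hz.
28 Hz > fs/2 = 24 Hz, folds to fs − 28 Hz = 20 Hz.
Distinct values: {8 Hz, 20 Hz}.

8 Hz, 20 Hz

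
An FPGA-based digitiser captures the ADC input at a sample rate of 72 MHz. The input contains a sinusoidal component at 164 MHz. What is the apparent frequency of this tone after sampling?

20 MHz

164 MHz mod fs = 20 MHz.
20 MHz ≤ fs/2 = 36 MHz, appears at 20 MHz.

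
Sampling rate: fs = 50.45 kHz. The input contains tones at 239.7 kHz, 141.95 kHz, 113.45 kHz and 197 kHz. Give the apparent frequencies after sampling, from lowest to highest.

fs/2 = 25.225 kHz.
239.7 kHz mod fs = 37.9 kHz.
37.9 kHz > fs/2 = 25.225 kHz, folds to fs − 37.9 kHz = 12.55 kHz.
141.95 kHz mod fs = 41.05 kHz.
41.05 kHz > fs/2 = 25.225 kHz, folds to fs − 41.05 kHz = 9.4 kHz.
113.45 kHz mod fs = 12.55 kHz.
12.55 kHz ≤ fs/2 = 25.225 kHz, appears at 12.55 kHz.
197 kHz mod fs = 45.65 kHz.
45.65 kHz > fs/2 = 25.225 kHz, folds to fs − 45.65 kHz = 4.8 kHz.
Distinct values: {4.8 kHz, 9.4 kHz, 12.55 kHz}.

4.8 kHz, 9.4 kHz, 12.55 kHz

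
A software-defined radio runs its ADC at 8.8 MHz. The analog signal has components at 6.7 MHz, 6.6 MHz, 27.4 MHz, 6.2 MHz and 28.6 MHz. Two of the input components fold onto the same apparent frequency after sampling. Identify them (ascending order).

fs/2 = 4.4 MHz.
6.7 MHz > fs/2 = 4.4 MHz, folds to fs − 6.7 MHz = 2.1 MHz.
6.6 MHz > fs/2 = 4.4 MHz, folds to fs − 6.6 MHz = 2.2 MHz.
27.4 MHz mod fs = 1 MHz.
1 MHz ≤ fs/2 = 4.4 MHz, appears at 1 MHz.
6.2 MHz > fs/2 = 4.4 MHz, folds to fs − 6.2 MHz = 2.6 MHz.
28.6 MHz mod fs = 2.2 MHz.
2.2 MHz ≤ fs/2 = 4.4 MHz, appears at 2.2 MHz.
6.6 MHz and 28.6 MHz both map to 2.2 MHz.

6.6 MHz, 28.6 MHz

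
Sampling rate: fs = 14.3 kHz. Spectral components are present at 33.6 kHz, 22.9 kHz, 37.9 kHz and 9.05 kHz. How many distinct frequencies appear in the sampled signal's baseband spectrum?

fs/2 = 7.15 kHz.
33.6 kHz mod fs = 5 kHz.
5 kHz ≤ fs/2 = 7.15 kHz, appears at 5 kHz.
22.9 kHz mod fs = 8.6 kHz.
8.6 kHz > fs/2 = 7.15 kHz, folds to fs − 8.6 kHz = 5.7 kHz.
37.9 kHz mod fs = 9.3 kHz.
9.3 kHz > fs/2 = 7.15 kHz, folds to fs − 9.3 kHz = 5 kHz.
9.05 kHz > fs/2 = 7.15 kHz, folds to fs − 9.05 kHz = 5.25 kHz.
Distinct values: {5 kHz, 5.25 kHz, 5.7 kHz} → 3.

3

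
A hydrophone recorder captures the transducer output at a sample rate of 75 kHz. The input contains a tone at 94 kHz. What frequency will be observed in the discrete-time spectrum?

94 kHz mod fs = 19 kHz.
19 kHz ≤ fs/2 = 37.5 kHz, appears at 19 kHz.

19 kHz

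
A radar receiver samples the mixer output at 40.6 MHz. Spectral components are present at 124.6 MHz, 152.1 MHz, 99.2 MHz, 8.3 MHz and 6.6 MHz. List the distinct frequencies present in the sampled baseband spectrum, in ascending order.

fs/2 = 20.3 MHz.
124.6 MHz mod fs = 2.8 MHz.
2.8 MHz ≤ fs/2 = 20.3 MHz, appears at 2.8 MHz.
152.1 MHz mod fs = 30.3 MHz.
30.3 MHz > fs/2 = 20.3 MHz, folds to fs − 30.3 MHz = 10.3 MHz.
99.2 MHz mod fs = 18 MHz.
18 MHz ≤ fs/2 = 20.3 MHz, appears at 18 MHz.
8.3 MHz ≤ fs/2 = 20.3 MHz, passes unchanged.
6.6 MHz ≤ fs/2 = 20.3 MHz, passes unchanged.
Distinct values: {2.8 MHz, 6.6 MHz, 8.3 MHz, 10.3 MHz, 18 MHz}.

2.8 MHz, 6.6 MHz, 8.3 MHz, 10.3 MHz, 18 MHz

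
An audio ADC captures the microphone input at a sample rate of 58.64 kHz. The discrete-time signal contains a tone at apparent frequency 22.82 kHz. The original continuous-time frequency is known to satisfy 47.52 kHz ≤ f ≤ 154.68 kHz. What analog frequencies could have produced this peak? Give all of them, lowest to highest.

Frequencies that alias to 22.82 kHz are k·fs ± 22.82 kHz for integer k ≥ 0.
k=0: 22.82 kHz.
k=1: 35.82 kHz, 81.46 kHz.
k=2: 94.46 kHz, 140.1 kHz.
k=3: 153.1 kHz, 198.74 kHz.
k=4: 211.74 kHz, 257.38 kHz.
Within [47.52 kHz, 154.68 kHz]: 81.46 kHz, 94.46 kHz, 140.1 kHz, 153.1 kHz.

81.46 kHz, 94.46 kHz, 140.1 kHz, 153.1 kHz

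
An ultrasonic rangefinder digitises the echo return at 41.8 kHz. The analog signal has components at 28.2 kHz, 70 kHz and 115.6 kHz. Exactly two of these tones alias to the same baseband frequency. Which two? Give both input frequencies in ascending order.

28.2 kHz, 70 kHz

fs/2 = 20.9 kHz.
28.2 kHz > fs/2 = 20.9 kHz, folds to fs − 28.2 kHz = 13.6 kHz.
70 kHz mod fs = 28.2 kHz.
28.2 kHz > fs/2 = 20.9 kHz, folds to fs − 28.2 kHz = 13.6 kHz.
115.6 kHz mod fs = 32 kHz.
32 kHz > fs/2 = 20.9 kHz, folds to fs − 32 kHz = 9.8 kHz.
28.2 kHz and 70 kHz both map to 13.6 kHz.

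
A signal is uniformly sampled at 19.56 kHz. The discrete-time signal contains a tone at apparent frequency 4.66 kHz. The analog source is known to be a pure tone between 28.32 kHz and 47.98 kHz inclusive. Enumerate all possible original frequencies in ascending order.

34.46 kHz, 43.78 kHz

Frequencies that alias to 4.66 kHz are k·fs ± 4.66 kHz for integer k ≥ 0.
k=0: 4.66 kHz.
k=1: 14.9 kHz, 24.22 kHz.
k=2: 34.46 kHz, 43.78 kHz.
k=3: 54.02 kHz, 63.34 kHz.
Within [28.32 kHz, 47.98 kHz]: 34.46 kHz, 43.78 kHz.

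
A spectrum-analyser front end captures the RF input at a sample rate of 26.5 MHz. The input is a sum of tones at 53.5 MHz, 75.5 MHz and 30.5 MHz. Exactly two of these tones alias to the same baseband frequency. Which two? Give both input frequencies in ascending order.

30.5 MHz, 75.5 MHz

fs/2 = 13.25 MHz.
53.5 MHz mod fs = 0.5 MHz.
0.5 MHz ≤ fs/2 = 13.25 MHz, appears at 0.5 MHz.
75.5 MHz mod fs = 22.5 MHz.
22.5 MHz > fs/2 = 13.25 MHz, folds to fs − 22.5 MHz = 4 MHz.
30.5 MHz mod fs = 4 MHz.
4 MHz ≤ fs/2 = 13.25 MHz, appears at 4 MHz.
30.5 MHz and 75.5 MHz both map to 4 MHz.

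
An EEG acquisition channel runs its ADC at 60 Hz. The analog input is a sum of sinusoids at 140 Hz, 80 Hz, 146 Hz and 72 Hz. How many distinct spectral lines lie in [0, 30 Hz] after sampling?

fs/2 = 30 Hz.
140 Hz mod fs = 20 Hz.
20 Hz ≤ fs/2 = 30 Hz, appears at 20 Hz.
80 Hz mod fs = 20 Hz.
20 Hz ≤ fs/2 = 30 Hz, appears at 20 Hz.
146 Hz mod fs = 26 Hz.
26 Hz ≤ fs/2 = 30 Hz, appears at 26 Hz.
72 Hz mod fs = 12 Hz.
12 Hz ≤ fs/2 = 30 Hz, appears at 12 Hz.
Distinct values: {12 Hz, 20 Hz, 26 Hz} → 3.

3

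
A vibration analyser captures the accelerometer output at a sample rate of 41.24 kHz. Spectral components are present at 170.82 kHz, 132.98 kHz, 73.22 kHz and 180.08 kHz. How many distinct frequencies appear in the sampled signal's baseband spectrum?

fs/2 = 20.62 kHz.
170.82 kHz mod fs = 5.86 kHz.
5.86 kHz ≤ fs/2 = 20.62 kHz, appears at 5.86 kHz.
132.98 kHz mod fs = 9.26 kHz.
9.26 kHz ≤ fs/2 = 20.62 kHz, appears at 9.26 kHz.
73.22 kHz mod fs = 31.98 kHz.
31.98 kHz > fs/2 = 20.62 kHz, folds to fs − 31.98 kHz = 9.26 kHz.
180.08 kHz mod fs = 15.12 kHz.
15.12 kHz ≤ fs/2 = 20.62 kHz, appears at 15.12 kHz.
Distinct values: {5.86 kHz, 9.26 kHz, 15.12 kHz} → 3.

3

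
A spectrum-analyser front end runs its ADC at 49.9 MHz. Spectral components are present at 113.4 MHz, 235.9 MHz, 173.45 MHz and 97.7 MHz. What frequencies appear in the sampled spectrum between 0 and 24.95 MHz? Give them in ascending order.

fs/2 = 24.95 MHz.
113.4 MHz mod fs = 13.6 MHz.
13.6 MHz ≤ fs/2 = 24.95 MHz, appears at 13.6 MHz.
235.9 MHz mod fs = 36.3 MHz.
36.3 MHz > fs/2 = 24.95 MHz, folds to fs − 36.3 MHz = 13.6 MHz.
173.45 MHz mod fs = 23.75 MHz.
23.75 MHz ≤ fs/2 = 24.95 MHz, appears at 23.75 MHz.
97.7 MHz mod fs = 47.8 MHz.
47.8 MHz > fs/2 = 24.95 MHz, folds to fs − 47.8 MHz = 2.1 MHz.
Distinct values: {2.1 MHz, 13.6 MHz, 23.75 MHz}.

2.1 MHz, 13.6 MHz, 23.75 MHz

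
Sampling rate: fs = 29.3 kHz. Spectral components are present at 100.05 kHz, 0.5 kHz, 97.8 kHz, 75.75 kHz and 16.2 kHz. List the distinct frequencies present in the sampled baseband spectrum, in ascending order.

0.5 kHz, 9.9 kHz, 12.15 kHz, 13.1 kHz

fs/2 = 14.65 kHz.
100.05 kHz mod fs = 12.15 kHz.
12.15 kHz ≤ fs/2 = 14.65 kHz, appears at 12.15 kHz.
0.5 kHz ≤ fs/2 = 14.65 kHz, passes unchanged.
97.8 kHz mod fs = 9.9 kHz.
9.9 kHz ≤ fs/2 = 14.65 kHz, appears at 9.9 kHz.
75.75 kHz mod fs = 17.15 kHz.
17.15 kHz > fs/2 = 14.65 kHz, folds to fs − 17.15 kHz = 12.15 kHz.
16.2 kHz > fs/2 = 14.65 kHz, folds to fs − 16.2 kHz = 13.1 kHz.
Distinct values: {0.5 kHz, 9.9 kHz, 12.15 kHz, 13.1 kHz}.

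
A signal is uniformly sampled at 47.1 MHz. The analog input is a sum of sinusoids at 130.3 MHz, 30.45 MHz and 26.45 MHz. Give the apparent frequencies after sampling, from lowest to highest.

11 MHz, 16.65 MHz, 20.65 MHz

fs/2 = 23.55 MHz.
130.3 MHz mod fs = 36.1 MHz.
36.1 MHz > fs/2 = 23.55 MHz, folds to fs − 36.1 MHz = 11 MHz.
30.45 MHz > fs/2 = 23.55 MHz, folds to fs − 30.45 MHz = 16.65 MHz.
26.45 MHz > fs/2 = 23.55 MHz, folds to fs − 26.45 MHz = 20.65 MHz.
Distinct values: {11 MHz, 16.65 MHz, 20.65 MHz}.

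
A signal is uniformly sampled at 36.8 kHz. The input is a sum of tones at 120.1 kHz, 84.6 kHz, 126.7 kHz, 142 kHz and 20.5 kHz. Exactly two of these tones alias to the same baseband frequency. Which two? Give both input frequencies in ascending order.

fs/2 = 18.4 kHz.
120.1 kHz mod fs = 9.7 kHz.
9.7 kHz ≤ fs/2 = 18.4 kHz, appears at 9.7 kHz.
84.6 kHz mod fs = 11 kHz.
11 kHz ≤ fs/2 = 18.4 kHz, appears at 11 kHz.
126.7 kHz mod fs = 16.3 kHz.
16.3 kHz ≤ fs/2 = 18.4 kHz, appears at 16.3 kHz.
142 kHz mod fs = 31.6 kHz.
31.6 kHz > fs/2 = 18.4 kHz, folds to fs − 31.6 kHz = 5.2 kHz.
20.5 kHz > fs/2 = 18.4 kHz, folds to fs − 20.5 kHz = 16.3 kHz.
20.5 kHz and 126.7 kHz both map to 16.3 kHz.

20.5 kHz, 126.7 kHz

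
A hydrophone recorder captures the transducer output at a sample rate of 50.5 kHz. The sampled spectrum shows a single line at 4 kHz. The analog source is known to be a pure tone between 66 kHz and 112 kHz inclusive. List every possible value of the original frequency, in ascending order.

97 kHz, 105 kHz

Frequencies that alias to 4 kHz are k·fs ± 4 kHz for integer k ≥ 0.
k=0: 4 kHz.
k=1: 46.5 kHz, 54.5 kHz.
k=2: 97 kHz, 105 kHz.
k=3: 147.5 kHz, 155.5 kHz.
Within [66 kHz, 112 kHz]: 97 kHz, 105 kHz.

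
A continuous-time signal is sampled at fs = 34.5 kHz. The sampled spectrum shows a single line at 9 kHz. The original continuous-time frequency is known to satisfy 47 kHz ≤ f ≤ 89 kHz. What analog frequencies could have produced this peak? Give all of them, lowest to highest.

60 kHz, 78 kHz

Frequencies that alias to 9 kHz are k·fs ± 9 kHz for integer k ≥ 0.
k=0: 9 kHz.
k=1: 25.5 kHz, 43.5 kHz.
k=2: 60 kHz, 78 kHz.
k=3: 94.5 kHz, 112.5 kHz.
Within [47 kHz, 89 kHz]: 60 kHz, 78 kHz.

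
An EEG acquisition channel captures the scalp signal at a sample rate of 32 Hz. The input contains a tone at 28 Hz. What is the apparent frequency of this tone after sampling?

28 Hz > fs/2 = 16 Hz, folds to fs − 28 Hz = 4 Hz.

4 Hz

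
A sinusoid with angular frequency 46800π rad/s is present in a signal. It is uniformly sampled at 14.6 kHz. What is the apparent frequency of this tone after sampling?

ω = 46800π rad/s → f = ω/(2π) = 23400 Hz = 23.4 kHz.
23.4 kHz mod fs = 8.8 kHz.
8.8 kHz > fs/2 = 7.3 kHz, folds to fs − 8.8 kHz = 5.8 kHz.

5.8 kHz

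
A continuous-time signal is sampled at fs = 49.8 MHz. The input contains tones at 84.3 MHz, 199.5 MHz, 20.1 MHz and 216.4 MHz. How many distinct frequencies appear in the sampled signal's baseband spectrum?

4

fs/2 = 24.9 MHz.
84.3 MHz mod fs = 34.5 MHz.
34.5 MHz > fs/2 = 24.9 MHz, folds to fs − 34.5 MHz = 15.3 MHz.
199.5 MHz mod fs = 0.3 MHz.
0.3 MHz ≤ fs/2 = 24.9 MHz, appears at 0.3 MHz.
20.1 MHz ≤ fs/2 = 24.9 MHz, passes unchanged.
216.4 MHz mod fs = 17.2 MHz.
17.2 MHz ≤ fs/2 = 24.9 MHz, appears at 17.2 MHz.
Distinct values: {0.3 MHz, 15.3 MHz, 17.2 MHz, 20.1 MHz} → 4.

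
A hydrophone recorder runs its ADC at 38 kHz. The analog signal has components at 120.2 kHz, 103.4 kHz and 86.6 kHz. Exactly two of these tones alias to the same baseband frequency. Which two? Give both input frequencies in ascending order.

fs/2 = 19 kHz.
120.2 kHz mod fs = 6.2 kHz.
6.2 kHz ≤ fs/2 = 19 kHz, appears at 6.2 kHz.
103.4 kHz mod fs = 27.4 kHz.
27.4 kHz > fs/2 = 19 kHz, folds to fs − 27.4 kHz = 10.6 kHz.
86.6 kHz mod fs = 10.6 kHz.
10.6 kHz ≤ fs/2 = 19 kHz, appears at 10.6 kHz.
86.6 kHz and 103.4 kHz both map to 10.6 kHz.

86.6 kHz, 103.4 kHz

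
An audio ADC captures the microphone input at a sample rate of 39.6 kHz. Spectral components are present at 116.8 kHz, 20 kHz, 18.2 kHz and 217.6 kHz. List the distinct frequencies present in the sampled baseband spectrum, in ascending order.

2 kHz, 18.2 kHz, 19.6 kHz

fs/2 = 19.8 kHz.
116.8 kHz mod fs = 37.6 kHz.
37.6 kHz > fs/2 = 19.8 kHz, folds to fs − 37.6 kHz = 2 kHz.
20 kHz > fs/2 = 19.8 kHz, folds to fs − 20 kHz = 19.6 kHz.
18.2 kHz ≤ fs/2 = 19.8 kHz, passes unchanged.
217.6 kHz mod fs = 19.6 kHz.
19.6 kHz ≤ fs/2 = 19.8 kHz, appears at 19.6 kHz.
Distinct values: {2 kHz, 18.2 kHz, 19.6 kHz}.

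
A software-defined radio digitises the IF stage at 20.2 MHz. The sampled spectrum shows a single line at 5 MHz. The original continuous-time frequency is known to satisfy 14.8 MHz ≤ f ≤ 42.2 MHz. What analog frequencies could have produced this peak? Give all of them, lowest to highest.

Frequencies that alias to 5 MHz are k·fs ± 5 MHz for integer k ≥ 0.
k=0: 5 MHz.
k=1: 15.2 MHz, 25.2 MHz.
k=2: 35.4 MHz, 45.4 MHz.
k=3: 55.6 MHz, 65.6 MHz.
Within [14.8 MHz, 42.2 MHz]: 15.2 MHz, 25.2 MHz, 35.4 MHz.

15.2 MHz, 25.2 MHz, 35.4 MHz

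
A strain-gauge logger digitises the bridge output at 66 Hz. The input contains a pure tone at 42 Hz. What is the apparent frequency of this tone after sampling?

24 Hz

42 Hz > fs/2 = 33 Hz, folds to fs − 42 Hz = 24 Hz.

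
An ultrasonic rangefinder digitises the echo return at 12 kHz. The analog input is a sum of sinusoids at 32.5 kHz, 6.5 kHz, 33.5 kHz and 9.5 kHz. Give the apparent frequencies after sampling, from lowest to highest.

2.5 kHz, 3.5 kHz, 5.5 kHz

fs/2 = 6 kHz.
32.5 kHz mod fs = 8.5 kHz.
8.5 kHz > fs/2 = 6 kHz, folds to fs − 8.5 kHz = 3.5 kHz.
6.5 kHz > fs/2 = 6 kHz, folds to fs − 6.5 kHz = 5.5 kHz.
33.5 kHz mod fs = 9.5 kHz.
9.5 kHz > fs/2 = 6 kHz, folds to fs − 9.5 kHz = 2.5 kHz.
9.5 kHz > fs/2 = 6 kHz, folds to fs − 9.5 kHz = 2.5 kHz.
Distinct values: {2.5 kHz, 3.5 kHz, 5.5 kHz}.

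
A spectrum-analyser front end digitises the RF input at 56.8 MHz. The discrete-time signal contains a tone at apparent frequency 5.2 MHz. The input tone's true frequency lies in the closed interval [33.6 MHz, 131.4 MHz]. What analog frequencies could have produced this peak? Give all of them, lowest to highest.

51.6 MHz, 62 MHz, 108.4 MHz, 118.8 MHz

Frequencies that alias to 5.2 MHz are k·fs ± 5.2 MHz for integer k ≥ 0.
k=0: 5.2 MHz.
k=1: 51.6 MHz, 62 MHz.
k=2: 108.4 MHz, 118.8 MHz.
k=3: 165.2 MHz, 175.6 MHz.
Within [33.6 MHz, 131.4 MHz]: 51.6 MHz, 62 MHz, 108.4 MHz, 118.8 MHz.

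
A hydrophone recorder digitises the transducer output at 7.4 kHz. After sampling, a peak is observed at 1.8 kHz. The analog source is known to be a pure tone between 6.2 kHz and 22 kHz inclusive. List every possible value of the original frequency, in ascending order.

Frequencies that alias to 1.8 kHz are k·fs ± 1.8 kHz for integer k ≥ 0.
k=0: 1.8 kHz.
k=1: 5.6 kHz, 9.2 kHz.
k=2: 13 kHz, 16.6 kHz.
k=3: 20.4 kHz, 24 kHz.
k=4: 27.8 kHz, 31.4 kHz.
Within [6.2 kHz, 22 kHz]: 9.2 kHz, 13 kHz, 16.6 kHz, 20.4 kHz.

9.2 kHz, 13 kHz, 16.6 kHz, 20.4 kHz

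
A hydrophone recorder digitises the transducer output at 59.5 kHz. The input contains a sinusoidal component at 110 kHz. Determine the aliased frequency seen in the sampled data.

110 kHz mod fs = 50.5 kHz.
50.5 kHz > fs/2 = 29.75 kHz, folds to fs − 50.5 kHz = 9 kHz.

9 kHz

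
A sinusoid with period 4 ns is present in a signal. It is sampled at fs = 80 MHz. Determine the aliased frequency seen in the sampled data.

T = 4 ns → f = 1/T = 250 MHz.
250 MHz mod fs = 10 MHz.
10 MHz ≤ fs/2 = 40 MHz, appears at 10 MHz.

10 MHz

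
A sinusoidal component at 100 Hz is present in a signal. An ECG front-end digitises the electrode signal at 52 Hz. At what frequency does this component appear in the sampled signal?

4 Hz

100 Hz mod fs = 48 Hz.
48 Hz > fs/2 = 26 Hz, folds to fs − 48 Hz = 4 Hz.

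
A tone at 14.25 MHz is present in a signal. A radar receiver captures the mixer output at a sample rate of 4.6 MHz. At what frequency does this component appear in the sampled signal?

0.45 MHz

14.25 MHz mod fs = 0.45 MHz.
0.45 MHz ≤ fs/2 = 2.3 MHz, appears at 0.45 MHz.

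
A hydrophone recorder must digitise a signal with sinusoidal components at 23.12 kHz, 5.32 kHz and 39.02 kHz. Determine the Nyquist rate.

Highest-frequency component: 39.02 kHz.
Nyquist rate = 2 × 39.02 kHz = 78.04 kHz.

78.04 kHz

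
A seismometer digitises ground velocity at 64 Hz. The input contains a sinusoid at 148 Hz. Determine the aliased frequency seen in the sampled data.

148 Hz mod fs = 20 Hz.
20 Hz ≤ fs/2 = 32 Hz, appears at 20 Hz.

20 Hz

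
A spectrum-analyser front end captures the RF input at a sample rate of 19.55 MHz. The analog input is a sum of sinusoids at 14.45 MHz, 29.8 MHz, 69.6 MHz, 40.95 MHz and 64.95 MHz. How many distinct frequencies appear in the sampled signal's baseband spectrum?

fs/2 = 9.775 MHz.
14.45 MHz > fs/2 = 9.775 MHz, folds to fs − 14.45 MHz = 5.1 MHz.
29.8 MHz mod fs = 10.25 MHz.
10.25 MHz > fs/2 = 9.775 MHz, folds to fs − 10.25 MHz = 9.3 MHz.
69.6 MHz mod fs = 10.95 MHz.
10.95 MHz > fs/2 = 9.775 MHz, folds to fs − 10.95 MHz = 8.6 MHz.
40.95 MHz mod fs = 1.85 MHz.
1.85 MHz ≤ fs/2 = 9.775 MHz, appears at 1.85 MHz.
64.95 MHz mod fs = 6.3 MHz.
6.3 MHz ≤ fs/2 = 9.775 MHz, appears at 6.3 MHz.
Distinct values: {1.85 MHz, 5.1 MHz, 6.3 MHz, 8.6 MHz, 9.3 MHz} → 5.

5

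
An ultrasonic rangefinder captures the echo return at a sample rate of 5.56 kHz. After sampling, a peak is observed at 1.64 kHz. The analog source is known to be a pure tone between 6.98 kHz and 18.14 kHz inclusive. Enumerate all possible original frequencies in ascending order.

Frequencies that alias to 1.64 kHz are k·fs ± 1.64 kHz for integer k ≥ 0.
k=0: 1.64 kHz.
k=1: 3.92 kHz, 7.2 kHz.
k=2: 9.48 kHz, 12.76 kHz.
k=3: 15.04 kHz, 18.32 kHz.
k=4: 20.6 kHz, 23.88 kHz.
Within [6.98 kHz, 18.14 kHz]: 7.2 kHz, 9.48 kHz, 12.76 kHz, 15.04 kHz.

7.2 kHz, 9.48 kHz, 12.76 kHz, 15.04 kHz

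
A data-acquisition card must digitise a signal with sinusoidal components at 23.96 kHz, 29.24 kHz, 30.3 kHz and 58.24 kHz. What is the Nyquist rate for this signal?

Highest-frequency component: 58.24 kHz.
Nyquist rate = 2 × 58.24 kHz = 116.48 kHz.

116.48 kHz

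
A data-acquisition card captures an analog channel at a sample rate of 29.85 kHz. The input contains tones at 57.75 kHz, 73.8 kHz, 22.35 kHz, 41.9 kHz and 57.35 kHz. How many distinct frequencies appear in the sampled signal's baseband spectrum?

5

fs/2 = 14.925 kHz.
57.75 kHz mod fs = 27.9 kHz.
27.9 kHz > fs/2 = 14.925 kHz, folds to fs − 27.9 kHz = 1.95 kHz.
73.8 kHz mod fs = 14.1 kHz.
14.1 kHz ≤ fs/2 = 14.925 kHz, appears at 14.1 kHz.
22.35 kHz > fs/2 = 14.925 kHz, folds to fs − 22.35 kHz = 7.5 kHz.
41.9 kHz mod fs = 12.05 kHz.
12.05 kHz ≤ fs/2 = 14.925 kHz, appears at 12.05 kHz.
57.35 kHz mod fs = 27.5 kHz.
27.5 kHz > fs/2 = 14.925 kHz, folds to fs − 27.5 kHz = 2.35 kHz.
Distinct values: {1.95 kHz, 2.35 kHz, 7.5 kHz, 12.05 kHz, 14.1 kHz} → 5.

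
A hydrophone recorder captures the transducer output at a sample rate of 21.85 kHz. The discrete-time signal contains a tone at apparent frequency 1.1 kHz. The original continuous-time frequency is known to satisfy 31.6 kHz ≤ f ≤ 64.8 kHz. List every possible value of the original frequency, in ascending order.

42.6 kHz, 44.8 kHz, 64.45 kHz

Frequencies that alias to 1.1 kHz are k·fs ± 1.1 kHz for integer k ≥ 0.
k=0: 1.1 kHz.
k=1: 20.75 kHz, 22.95 kHz.
k=2: 42.6 kHz, 44.8 kHz.
k=3: 64.45 kHz, 66.65 kHz.
k=4: 86.3 kHz, 88.5 kHz.
Within [31.6 kHz, 64.8 kHz]: 42.6 kHz, 44.8 kHz, 64.45 kHz.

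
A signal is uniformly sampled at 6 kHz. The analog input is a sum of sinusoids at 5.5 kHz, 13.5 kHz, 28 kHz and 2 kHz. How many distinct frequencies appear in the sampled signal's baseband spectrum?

fs/2 = 3 kHz.
5.5 kHz > fs/2 = 3 kHz, folds to fs − 5.5 kHz = 0.5 kHz.
13.5 kHz mod fs = 1.5 kHz.
1.5 kHz ≤ fs/2 = 3 kHz, appears at 1.5 kHz.
28 kHz mod fs = 4 kHz.
4 kHz > fs/2 = 3 kHz, folds to fs − 4 kHz = 2 kHz.
2 kHz ≤ fs/2 = 3 kHz, passes unchanged.
Distinct values: {0.5 kHz, 1.5 kHz, 2 kHz} → 3.

3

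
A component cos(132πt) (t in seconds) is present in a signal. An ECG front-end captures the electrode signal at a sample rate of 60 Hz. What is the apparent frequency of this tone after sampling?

6 Hz

ω = 132π rad/s → f = ω/(2π) = 66 Hz.
66 Hz mod fs = 6 Hz.
6 Hz ≤ fs/2 = 30 Hz, appears at 6 Hz.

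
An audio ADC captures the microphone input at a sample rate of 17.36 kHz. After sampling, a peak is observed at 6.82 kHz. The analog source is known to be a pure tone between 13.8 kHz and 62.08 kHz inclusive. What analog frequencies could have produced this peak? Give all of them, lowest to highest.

Frequencies that alias to 6.82 kHz are k·fs ± 6.82 kHz for integer k ≥ 0.
k=0: 6.82 kHz.
k=1: 10.54 kHz, 24.18 kHz.
k=2: 27.9 kHz, 41.54 kHz.
k=3: 45.26 kHz, 58.9 kHz.
k=4: 62.62 kHz, 76.26 kHz.
Within [13.8 kHz, 62.08 kHz]: 24.18 kHz, 27.9 kHz, 41.54 kHz, 45.26 kHz, 58.9 kHz.

24.18 kHz, 27.9 kHz, 41.54 kHz, 45.26 kHz, 58.9 kHz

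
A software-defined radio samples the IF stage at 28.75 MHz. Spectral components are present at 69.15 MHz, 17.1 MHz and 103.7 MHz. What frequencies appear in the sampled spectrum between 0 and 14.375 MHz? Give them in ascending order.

11.3 MHz, 11.65 MHz

fs/2 = 14.375 MHz.
69.15 MHz mod fs = 11.65 MHz.
11.65 MHz ≤ fs/2 = 14.375 MHz, appears at 11.65 MHz.
17.1 MHz > fs/2 = 14.375 MHz, folds to fs − 17.1 MHz = 11.65 MHz.
103.7 MHz mod fs = 17.45 MHz.
17.45 MHz > fs/2 = 14.375 MHz, folds to fs − 17.45 MHz = 11.3 MHz.
Distinct values: {11.3 MHz, 11.65 MHz}.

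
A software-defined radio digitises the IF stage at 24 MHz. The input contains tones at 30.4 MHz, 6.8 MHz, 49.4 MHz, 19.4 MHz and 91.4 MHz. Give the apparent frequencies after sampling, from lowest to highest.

fs/2 = 12 MHz.
30.4 MHz mod fs = 6.4 MHz.
6.4 MHz ≤ fs/2 = 12 MHz, appears at 6.4 MHz.
6.8 MHz ≤ fs/2 = 12 MHz, passes unchanged.
49.4 MHz mod fs = 1.4 MHz.
1.4 MHz ≤ fs/2 = 12 MHz, appears at 1.4 MHz.
19.4 MHz > fs/2 = 12 MHz, folds to fs − 19.4 MHz = 4.6 MHz.
91.4 MHz mod fs = 19.4 MHz.
19.4 MHz > fs/2 = 12 MHz, folds to fs − 19.4 MHz = 4.6 MHz.
Distinct values: {1.4 MHz, 4.6 MHz, 6.4 MHz, 6.8 MHz}.

1.4 MHz, 4.6 MHz, 6.4 MHz, 6.8 MHz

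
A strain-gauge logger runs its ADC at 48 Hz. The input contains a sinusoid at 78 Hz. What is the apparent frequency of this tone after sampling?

18 Hz

78 Hz mod fs = 30 Hz.
30 Hz > fs/2 = 24 Hz, folds to fs − 30 Hz = 18 Hz.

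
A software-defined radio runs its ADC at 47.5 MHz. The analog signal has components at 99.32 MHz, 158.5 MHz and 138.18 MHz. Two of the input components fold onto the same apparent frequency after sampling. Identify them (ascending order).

99.32 MHz, 138.18 MHz

fs/2 = 23.75 MHz.
99.32 MHz mod fs = 4.32 MHz.
4.32 MHz ≤ fs/2 = 23.75 MHz, appears at 4.32 MHz.
158.5 MHz mod fs = 16 MHz.
16 MHz ≤ fs/2 = 23.75 MHz, appears at 16 MHz.
138.18 MHz mod fs = 43.18 MHz.
43.18 MHz > fs/2 = 23.75 MHz, folds to fs − 43.18 MHz = 4.32 MHz.
99.32 MHz and 138.18 MHz both map to 4.32 MHz.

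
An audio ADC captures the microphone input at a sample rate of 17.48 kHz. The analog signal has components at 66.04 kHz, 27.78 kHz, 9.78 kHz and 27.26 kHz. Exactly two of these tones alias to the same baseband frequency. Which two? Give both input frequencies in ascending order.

9.78 kHz, 27.26 kHz

fs/2 = 8.74 kHz.
66.04 kHz mod fs = 13.6 kHz.
13.6 kHz > fs/2 = 8.74 kHz, folds to fs − 13.6 kHz = 3.88 kHz.
27.78 kHz mod fs = 10.3 kHz.
10.3 kHz > fs/2 = 8.74 kHz, folds to fs − 10.3 kHz = 7.18 kHz.
9.78 kHz > fs/2 = 8.74 kHz, folds to fs − 9.78 kHz = 7.7 kHz.
27.26 kHz mod fs = 9.78 kHz.
9.78 kHz > fs/2 = 8.74 kHz, folds to fs − 9.78 kHz = 7.7 kHz.
9.78 kHz and 27.26 kHz both map to 7.7 kHz.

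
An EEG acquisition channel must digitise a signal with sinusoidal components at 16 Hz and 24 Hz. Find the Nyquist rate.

48 Hz

Highest-frequency component: 24 Hz.
Nyquist rate = 2 × 24 Hz = 48 Hz.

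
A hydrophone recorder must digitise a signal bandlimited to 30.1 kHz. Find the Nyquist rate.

Nyquist rate = 2 × 30.1 kHz = 60.2 kHz.

60.2 kHz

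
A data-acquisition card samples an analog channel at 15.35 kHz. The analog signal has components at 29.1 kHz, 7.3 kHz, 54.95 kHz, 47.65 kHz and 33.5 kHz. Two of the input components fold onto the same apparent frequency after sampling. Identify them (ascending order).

fs/2 = 7.675 kHz.
29.1 kHz mod fs = 13.75 kHz.
13.75 kHz > fs/2 = 7.675 kHz, folds to fs − 13.75 kHz = 1.6 kHz.
7.3 kHz ≤ fs/2 = 7.675 kHz, passes unchanged.
54.95 kHz mod fs = 8.9 kHz.
8.9 kHz > fs/2 = 7.675 kHz, folds to fs − 8.9 kHz = 6.45 kHz.
47.65 kHz mod fs = 1.6 kHz.
1.6 kHz ≤ fs/2 = 7.675 kHz, appears at 1.6 kHz.
33.5 kHz mod fs = 2.8 kHz.
2.8 kHz ≤ fs/2 = 7.675 kHz, appears at 2.8 kHz.
29.1 kHz and 47.65 kHz both map to 1.6 kHz.

29.1 kHz, 47.65 kHz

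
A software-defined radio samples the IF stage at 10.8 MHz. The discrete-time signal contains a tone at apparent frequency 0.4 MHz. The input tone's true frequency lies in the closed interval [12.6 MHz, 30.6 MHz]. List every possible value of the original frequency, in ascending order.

21.2 MHz, 22 MHz

Frequencies that alias to 0.4 MHz are k·fs ± 0.4 MHz for integer k ≥ 0.
k=0: 0.4 MHz.
k=1: 10.4 MHz, 11.2 MHz.
k=2: 21.2 MHz, 22 MHz.
k=3: 32 MHz, 32.8 MHz.
Within [12.6 MHz, 30.6 MHz]: 21.2 MHz, 22 MHz.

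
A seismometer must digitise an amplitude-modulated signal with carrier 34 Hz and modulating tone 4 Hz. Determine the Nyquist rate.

AM sidebands sit at fc ± fm = 30 Hz and 38 Hz.
Highest-frequency component: 38 Hz.
Nyquist rate = 2 × 38 Hz = 76 Hz.

76 Hz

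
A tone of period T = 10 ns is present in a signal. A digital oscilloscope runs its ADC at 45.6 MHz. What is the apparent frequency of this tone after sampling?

T = 10 ns → f = 1/T = 100 MHz.
100 MHz mod fs = 8.8 MHz.
8.8 MHz ≤ fs/2 = 22.8 MHz, appears at 8.8 MHz.

8.8 MHz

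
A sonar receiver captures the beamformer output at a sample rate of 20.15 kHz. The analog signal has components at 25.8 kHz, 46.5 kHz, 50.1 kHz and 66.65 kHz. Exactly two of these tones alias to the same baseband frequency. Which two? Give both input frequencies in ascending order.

fs/2 = 10.075 kHz.
25.8 kHz mod fs = 5.65 kHz.
5.65 kHz ≤ fs/2 = 10.075 kHz, appears at 5.65 kHz.
46.5 kHz mod fs = 6.2 kHz.
6.2 kHz ≤ fs/2 = 10.075 kHz, appears at 6.2 kHz.
50.1 kHz mod fs = 9.8 kHz.
9.8 kHz ≤ fs/2 = 10.075 kHz, appears at 9.8 kHz.
66.65 kHz mod fs = 6.2 kHz.
6.2 kHz ≤ fs/2 = 10.075 kHz, appears at 6.2 kHz.
46.5 kHz and 66.65 kHz both map to 6.2 kHz.

46.5 kHz, 66.65 kHz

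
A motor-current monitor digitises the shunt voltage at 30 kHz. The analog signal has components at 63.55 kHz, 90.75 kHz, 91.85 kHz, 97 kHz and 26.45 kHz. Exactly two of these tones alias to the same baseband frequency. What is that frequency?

fs/2 = 15 kHz.
63.55 kHz mod fs = 3.55 kHz.
3.55 kHz ≤ fs/2 = 15 kHz, appears at 3.55 kHz.
90.75 kHz mod fs = 0.75 kHz.
0.75 kHz ≤ fs/2 = 15 kHz, appears at 0.75 kHz.
91.85 kHz mod fs = 1.85 kHz.
1.85 kHz ≤ fs/2 = 15 kHz, appears at 1.85 kHz.
97 kHz mod fs = 7 kHz.
7 kHz ≤ fs/2 = 15 kHz, appears at 7 kHz.
26.45 kHz > fs/2 = 15 kHz, folds to fs − 26.45 kHz = 3.55 kHz.
26.45 kHz and 63.55 kHz both map to 3.55 kHz.

3.55 kHz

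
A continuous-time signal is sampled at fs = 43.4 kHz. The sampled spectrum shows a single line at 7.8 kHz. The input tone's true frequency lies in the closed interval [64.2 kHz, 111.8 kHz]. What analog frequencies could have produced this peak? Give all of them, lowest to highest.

79 kHz, 94.6 kHz

Frequencies that alias to 7.8 kHz are k·fs ± 7.8 kHz for integer k ≥ 0.
k=0: 7.8 kHz.
k=1: 35.6 kHz, 51.2 kHz.
k=2: 79 kHz, 94.6 kHz.
k=3: 122.4 kHz, 138 kHz.
Within [64.2 kHz, 111.8 kHz]: 79 kHz, 94.6 kHz.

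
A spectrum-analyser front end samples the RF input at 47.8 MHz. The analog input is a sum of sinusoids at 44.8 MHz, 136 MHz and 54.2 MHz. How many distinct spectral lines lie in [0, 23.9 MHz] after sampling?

fs/2 = 23.9 MHz.
44.8 MHz > fs/2 = 23.9 MHz, folds to fs − 44.8 MHz = 3 MHz.
136 MHz mod fs = 40.4 MHz.
40.4 MHz > fs/2 = 23.9 MHz, folds to fs − 40.4 MHz = 7.4 MHz.
54.2 MHz mod fs = 6.4 MHz.
6.4 MHz ≤ fs/2 = 23.9 MHz, appears at 6.4 MHz.
Distinct values: {3 MHz, 6.4 MHz, 7.4 MHz} → 3.

3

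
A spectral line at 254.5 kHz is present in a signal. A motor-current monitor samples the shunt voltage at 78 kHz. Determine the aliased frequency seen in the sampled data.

20.5 kHz

254.5 kHz mod fs = 20.5 kHz.
20.5 kHz ≤ fs/2 = 39 kHz, appears at 20.5 kHz.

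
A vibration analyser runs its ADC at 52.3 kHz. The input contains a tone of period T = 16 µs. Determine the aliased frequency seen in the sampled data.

T = 16 µs → f = 1/T = 62.5 kHz.
62.5 kHz mod fs = 10.2 kHz.
10.2 kHz ≤ fs/2 = 26.15 kHz, appears at 10.2 kHz.

10.2 kHz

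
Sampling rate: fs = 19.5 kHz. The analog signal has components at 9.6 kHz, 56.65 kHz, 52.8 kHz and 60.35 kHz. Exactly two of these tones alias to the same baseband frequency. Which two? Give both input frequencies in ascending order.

fs/2 = 9.75 kHz.
9.6 kHz ≤ fs/2 = 9.75 kHz, passes unchanged.
56.65 kHz mod fs = 17.65 kHz.
17.65 kHz > fs/2 = 9.75 kHz, folds to fs − 17.65 kHz = 1.85 kHz.
52.8 kHz mod fs = 13.8 kHz.
13.8 kHz > fs/2 = 9.75 kHz, folds to fs − 13.8 kHz = 5.7 kHz.
60.35 kHz mod fs = 1.85 kHz.
1.85 kHz ≤ fs/2 = 9.75 kHz, appears at 1.85 kHz.
56.65 kHz and 60.35 kHz both map to 1.85 kHz.

56.65 kHz, 60.35 kHz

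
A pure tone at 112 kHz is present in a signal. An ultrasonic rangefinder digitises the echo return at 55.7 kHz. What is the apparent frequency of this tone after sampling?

112 kHz mod fs = 0.6 kHz.
0.6 kHz ≤ fs/2 = 27.85 kHz, appears at 0.6 kHz.

0.6 kHz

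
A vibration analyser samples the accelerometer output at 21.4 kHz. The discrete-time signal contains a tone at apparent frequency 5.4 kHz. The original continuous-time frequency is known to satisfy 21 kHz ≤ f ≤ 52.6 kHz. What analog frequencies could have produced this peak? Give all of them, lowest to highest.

Frequencies that alias to 5.4 kHz are k·fs ± 5.4 kHz for integer k ≥ 0.
k=0: 5.4 kHz.
k=1: 16 kHz, 26.8 kHz.
k=2: 37.4 kHz, 48.2 kHz.
k=3: 58.8 kHz, 69.6 kHz.
Within [21 kHz, 52.6 kHz]: 26.8 kHz, 37.4 kHz, 48.2 kHz.

26.8 kHz, 37.4 kHz, 48.2 kHz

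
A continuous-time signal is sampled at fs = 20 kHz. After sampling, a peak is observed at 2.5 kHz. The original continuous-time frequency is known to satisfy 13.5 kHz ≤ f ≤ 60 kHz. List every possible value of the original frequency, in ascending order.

17.5 kHz, 22.5 kHz, 37.5 kHz, 42.5 kHz, 57.5 kHz

Frequencies that alias to 2.5 kHz are k·fs ± 2.5 kHz for integer k ≥ 0.
k=0: 2.5 kHz.
k=1: 17.5 kHz, 22.5 kHz.
k=2: 37.5 kHz, 42.5 kHz.
k=3: 57.5 kHz, 62.5 kHz.
k=4: 77.5 kHz, 82.5 kHz.
Within [13.5 kHz, 60 kHz]: 17.5 kHz, 22.5 kHz, 37.5 kHz, 42.5 kHz, 57.5 kHz.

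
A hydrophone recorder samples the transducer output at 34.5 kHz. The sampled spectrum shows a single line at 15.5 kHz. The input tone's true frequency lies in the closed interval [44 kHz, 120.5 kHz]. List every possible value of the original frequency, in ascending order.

50 kHz, 53.5 kHz, 84.5 kHz, 88 kHz, 119 kHz

Frequencies that alias to 15.5 kHz are k·fs ± 15.5 kHz for integer k ≥ 0.
k=0: 15.5 kHz.
k=1: 19 kHz, 50 kHz.
k=2: 53.5 kHz, 84.5 kHz.
k=3: 88 kHz, 119 kHz.
k=4: 122.5 kHz, 153.5 kHz.
Within [44 kHz, 120.5 kHz]: 50 kHz, 53.5 kHz, 84.5 kHz, 88 kHz, 119 kHz.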